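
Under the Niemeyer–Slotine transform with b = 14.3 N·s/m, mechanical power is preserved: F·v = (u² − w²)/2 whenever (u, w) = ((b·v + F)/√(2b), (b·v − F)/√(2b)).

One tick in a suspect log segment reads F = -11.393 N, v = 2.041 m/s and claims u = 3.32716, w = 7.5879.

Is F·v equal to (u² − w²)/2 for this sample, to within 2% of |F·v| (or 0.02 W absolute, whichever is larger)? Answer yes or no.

yes

F·v = (-11.393)×2.041 = -23.25311 W.
(u² − w²)/2 = (11.06999 − 57.57623)/2 = -23.25312 W.
|Δ| = 0.00000;  2% of max(1, |F·v|) = 0.46506.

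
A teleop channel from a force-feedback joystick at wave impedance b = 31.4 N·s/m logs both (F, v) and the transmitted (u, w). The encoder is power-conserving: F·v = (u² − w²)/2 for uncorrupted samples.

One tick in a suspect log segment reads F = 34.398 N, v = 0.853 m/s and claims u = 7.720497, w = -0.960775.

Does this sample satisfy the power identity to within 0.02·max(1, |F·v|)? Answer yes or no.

F·v = 34.398×0.853 = 29.341494 W.
(u² − w²)/2 = (59.606074 − 0.923089)/2 = 29.341493 W.
|Δ| = 0.000001;  2% of max(1, |F·v|) = 0.586830.

yes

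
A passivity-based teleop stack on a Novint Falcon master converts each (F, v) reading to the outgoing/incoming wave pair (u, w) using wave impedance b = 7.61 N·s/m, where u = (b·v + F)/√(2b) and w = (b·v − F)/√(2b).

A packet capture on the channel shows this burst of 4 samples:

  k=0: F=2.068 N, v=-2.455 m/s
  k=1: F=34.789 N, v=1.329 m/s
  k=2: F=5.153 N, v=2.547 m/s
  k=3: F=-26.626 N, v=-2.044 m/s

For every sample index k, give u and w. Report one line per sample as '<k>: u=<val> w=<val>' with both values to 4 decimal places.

0: u=-4.2587 w=-5.3189
1: u=11.5097 w=-6.3249
2: u=6.2891 w=3.6474
3: u=-10.8120 w=2.8378

k=0: b·v=7.61×(-2.455)=-18.6826; √(2b)=3.9013; u=(-18.6826+2.068)/3.9013=-4.2587, w=(-18.6826−2.068)/3.9013=-5.3189
k=1: b·v=7.61×1.329=10.1137; √(2b)=3.9013; u=(10.1137+34.789)/3.9013=11.5097, w=(10.1137−34.789)/3.9013=-6.3249
k=2: b·v=7.61×2.547=19.3827; √(2b)=3.9013; u=(19.3827+5.153)/3.9013=6.2891, w=(19.3827−5.153)/3.9013=3.6474
k=3: b·v=7.61×(-2.044)=-15.5548; √(2b)=3.9013; u=(-15.5548+(-26.626))/3.9013=-10.8120, w=(-15.5548−(-26.626))/3.9013=2.8378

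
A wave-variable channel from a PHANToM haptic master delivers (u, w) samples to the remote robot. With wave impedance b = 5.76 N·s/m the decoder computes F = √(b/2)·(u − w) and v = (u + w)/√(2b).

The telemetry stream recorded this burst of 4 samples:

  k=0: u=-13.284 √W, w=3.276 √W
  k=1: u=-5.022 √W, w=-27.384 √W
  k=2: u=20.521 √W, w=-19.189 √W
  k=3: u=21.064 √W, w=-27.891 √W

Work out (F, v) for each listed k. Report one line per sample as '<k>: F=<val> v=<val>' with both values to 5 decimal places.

0: F=-28.10325 v=-2.94864
1: F=37.94957 v=-9.54771
2: F=67.39010 v=0.39244
3: F=83.07939 v=-2.01142

k=0: u−w=-16.56000, u+w=-10.00800; √(b/2)=1.69706, √(2b)=3.39411; F=1.69706×(-16.56)=-28.10325, v=-10.00800/3.39411=-2.94864
k=1: u−w=22.36200, u+w=-32.40600; √(b/2)=1.69706, √(2b)=3.39411; F=1.69706×22.362=37.94957, v=-32.40600/3.39411=-9.54771
k=2: u−w=39.71000, u+w=1.33200; √(b/2)=1.69706, √(2b)=3.39411; F=1.69706×39.71=67.39010, v=1.33200/3.39411=0.39244
k=3: u−w=48.95500, u+w=-6.82700; √(b/2)=1.69706, √(2b)=3.39411; F=1.69706×48.955=83.07939, v=-6.82700/3.39411=-2.01142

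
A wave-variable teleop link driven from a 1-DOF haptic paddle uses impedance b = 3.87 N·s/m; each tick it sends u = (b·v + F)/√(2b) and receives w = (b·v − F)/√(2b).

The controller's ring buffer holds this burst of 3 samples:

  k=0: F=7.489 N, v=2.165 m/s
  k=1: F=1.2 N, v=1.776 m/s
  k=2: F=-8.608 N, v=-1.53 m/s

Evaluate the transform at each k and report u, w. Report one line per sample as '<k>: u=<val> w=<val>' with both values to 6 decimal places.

0: u=5.703473 w=0.319742
1: u=2.901823 w=2.039161
2: u=-5.222377 w=0.965786

k=0: b·v=3.87×2.165=8.378550; √(2b)=2.782086; u=(8.378550+7.489)/2.782086=5.703473, w=(8.378550−7.489)/2.782086=0.319742
k=1: b·v=3.87×1.776=6.873120; √(2b)=2.782086; u=(6.873120+1.2)/2.782086=2.901823, w=(6.873120−1.2)/2.782086=2.039161
k=2: b·v=3.87×(-1.53)=-5.921100; √(2b)=2.782086; u=(-5.921100+(-8.608))/2.782086=-5.222377, w=(-5.921100−(-8.608))/2.782086=0.965786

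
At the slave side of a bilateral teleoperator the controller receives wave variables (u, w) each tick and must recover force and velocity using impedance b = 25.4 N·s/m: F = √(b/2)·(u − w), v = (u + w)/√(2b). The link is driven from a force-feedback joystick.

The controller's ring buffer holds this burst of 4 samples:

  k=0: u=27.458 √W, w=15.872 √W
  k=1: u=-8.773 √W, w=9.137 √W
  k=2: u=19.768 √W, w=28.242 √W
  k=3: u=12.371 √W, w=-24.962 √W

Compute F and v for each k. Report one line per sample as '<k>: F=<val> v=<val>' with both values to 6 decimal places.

0: F=41.289097 v=6.079346
1: F=-63.825973 v=0.051070
2: F=-30.198844 v=6.735965
3: F=133.043834 v=-1.766560

k=0: u−w=11.586000, u+w=43.330000; √(b/2)=3.563706, √(2b)=7.127412; F=3.563706×11.586=41.289097, v=43.330000/7.127412=6.079346
k=1: u−w=-17.910000, u+w=0.364000; √(b/2)=3.563706, √(2b)=7.127412; F=3.563706×(-17.91)=-63.825973, v=0.364000/7.127412=0.051070
k=2: u−w=-8.474000, u+w=48.010000; √(b/2)=3.563706, √(2b)=7.127412; F=3.563706×(-8.474)=-30.198844, v=48.010000/7.127412=6.735965
k=3: u−w=37.333000, u+w=-12.591000; √(b/2)=3.563706, √(2b)=7.127412; F=3.563706×37.333=133.043834, v=-12.591000/7.127412=-1.766560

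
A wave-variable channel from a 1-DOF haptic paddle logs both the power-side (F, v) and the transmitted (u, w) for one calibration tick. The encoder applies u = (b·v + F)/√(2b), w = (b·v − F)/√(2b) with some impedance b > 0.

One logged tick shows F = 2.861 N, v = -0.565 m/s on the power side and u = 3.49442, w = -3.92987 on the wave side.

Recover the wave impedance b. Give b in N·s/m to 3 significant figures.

b = 0.297 N·s/m

u + w = -0.43545;  u + w = √(2b)·v, so √(2b) = -0.43545/(-0.565) = 0.77071.
b = (√(2b))²/2 = 0.59399/2 = 0.29700.
(Check via u − w = 2F/√(2b): u − w = 7.42429, 2F/√(2b) = 7.42434.)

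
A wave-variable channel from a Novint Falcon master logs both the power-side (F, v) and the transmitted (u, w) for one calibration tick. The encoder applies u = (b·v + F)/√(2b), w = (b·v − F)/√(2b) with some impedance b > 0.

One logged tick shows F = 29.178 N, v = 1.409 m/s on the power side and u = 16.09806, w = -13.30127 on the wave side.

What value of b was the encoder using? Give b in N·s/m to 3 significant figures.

b = 1.97 N·s/m

u + w = 2.7968;  u + w = √(2b)·v, so √(2b) = 2.7968/1.409 = 1.9849.
b = (√(2b))²/2 = 3.9400/2 = 1.9700.
(Check via u − w = 2F/√(2b): u − w = 29.3993, 2F/√(2b) = 29.3993.)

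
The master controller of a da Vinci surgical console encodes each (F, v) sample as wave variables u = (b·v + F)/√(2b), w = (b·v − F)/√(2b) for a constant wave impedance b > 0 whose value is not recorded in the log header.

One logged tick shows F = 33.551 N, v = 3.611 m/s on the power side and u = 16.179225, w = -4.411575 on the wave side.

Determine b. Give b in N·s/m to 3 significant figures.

b = 5.31 N·s/m

u + w = 11.767650;  u + w = √(2b)·v, so √(2b) = 11.767650/3.611 = 3.258834.
b = (√(2b))²/2 = 10.620000/2 = 5.310000.
(Check via u − w = 2F/√(2b): u − w = 20.590800, 2F/√(2b) = 20.590800.)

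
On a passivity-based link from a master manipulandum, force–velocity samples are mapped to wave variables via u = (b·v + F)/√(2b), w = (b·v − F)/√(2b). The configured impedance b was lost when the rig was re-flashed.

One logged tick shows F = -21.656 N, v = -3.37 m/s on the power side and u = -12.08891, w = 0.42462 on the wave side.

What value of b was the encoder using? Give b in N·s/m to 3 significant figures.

u + w = -11.66429;  u + w = √(2b)·v, so √(2b) = -11.66429/(-3.37) = 3.46121.
b = (√(2b))²/2 = 11.98000/2 = 5.99000.
(Check via u − w = 2F/√(2b): u − w = -12.51353, 2F/√(2b) = -12.51353.)

b = 5.99 N·s/m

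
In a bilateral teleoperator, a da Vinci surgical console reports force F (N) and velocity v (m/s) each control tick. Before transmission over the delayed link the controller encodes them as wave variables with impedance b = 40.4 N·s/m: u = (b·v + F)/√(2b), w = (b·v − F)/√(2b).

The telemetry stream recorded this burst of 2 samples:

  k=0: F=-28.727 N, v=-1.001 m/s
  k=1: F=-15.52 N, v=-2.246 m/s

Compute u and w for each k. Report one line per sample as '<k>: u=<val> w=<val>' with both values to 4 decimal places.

0: u=-7.6948 w=-1.3031
1: u=-11.8211 w=-8.3679

k=0: b·v=40.4×(-1.001)=-40.4404; √(2b)=8.9889; u=(-40.4404+(-28.727))/8.9889=-7.6948, w=(-40.4404−(-28.727))/8.9889=-1.3031
k=1: b·v=40.4×(-2.246)=-90.7384; √(2b)=8.9889; u=(-90.7384+(-15.52))/8.9889=-11.8211, w=(-90.7384−(-15.52))/8.9889=-8.3679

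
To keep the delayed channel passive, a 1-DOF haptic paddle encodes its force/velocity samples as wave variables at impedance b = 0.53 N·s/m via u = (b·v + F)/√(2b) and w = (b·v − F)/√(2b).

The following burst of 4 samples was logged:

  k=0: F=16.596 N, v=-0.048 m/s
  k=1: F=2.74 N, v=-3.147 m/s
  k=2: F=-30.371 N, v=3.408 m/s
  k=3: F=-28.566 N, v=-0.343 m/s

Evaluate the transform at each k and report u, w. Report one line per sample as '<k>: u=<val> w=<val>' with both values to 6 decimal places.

0: u=16.094751 w=-16.144170
1: u=1.041306 w=-4.281341
2: u=-27.744548 w=31.253298
3: u=-27.922322 w=27.569182

k=0: b·v=0.53×(-0.048)=-0.025440; √(2b)=1.029563; u=(-0.025440+16.596)/1.029563=16.094751, w=(-0.025440−16.596)/1.029563=-16.144170
k=1: b·v=0.53×(-3.147)=-1.667910; √(2b)=1.029563; u=(-1.667910+2.74)/1.029563=1.041306, w=(-1.667910−2.74)/1.029563=-4.281341
k=2: b·v=0.53×3.408=1.806240; √(2b)=1.029563; u=(1.806240+(-30.371))/1.029563=-27.744548, w=(1.806240−(-30.371))/1.029563=31.253298
k=3: b·v=0.53×(-0.343)=-0.181790; √(2b)=1.029563; u=(-0.181790+(-28.566))/1.029563=-27.922322, w=(-0.181790−(-28.566))/1.029563=27.569182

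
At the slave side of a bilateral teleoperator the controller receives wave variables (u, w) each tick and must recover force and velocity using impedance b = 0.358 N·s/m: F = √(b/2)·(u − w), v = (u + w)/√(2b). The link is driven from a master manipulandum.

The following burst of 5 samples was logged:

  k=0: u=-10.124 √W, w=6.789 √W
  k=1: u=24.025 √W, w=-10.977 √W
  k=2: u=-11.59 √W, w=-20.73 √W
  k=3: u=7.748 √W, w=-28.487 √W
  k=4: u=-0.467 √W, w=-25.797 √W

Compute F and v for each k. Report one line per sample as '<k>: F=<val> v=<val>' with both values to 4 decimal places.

k=0: u−w=-16.9130, u+w=-3.3350; √(b/2)=0.4231, √(2b)=0.8462; F=0.4231×(-16.913)=-7.1556, v=-3.3350/0.8462=-3.9413
k=1: u−w=35.0020, u+w=13.0480; √(b/2)=0.4231, √(2b)=0.8462; F=0.4231×35.002=14.8088, v=13.0480/0.8462=15.4201
k=2: u−w=9.1400, u+w=-32.3200; √(b/2)=0.4231, √(2b)=0.8462; F=0.4231×9.14=3.8670, v=-32.3200/0.8462=-38.1957
k=3: u−w=36.2350, u+w=-20.7390; √(b/2)=0.4231, √(2b)=0.8462; F=0.4231×36.235=15.3304, v=-20.7390/0.8462=-24.5093
k=4: u−w=25.3300, u+w=-26.2640; √(b/2)=0.4231, √(2b)=0.8462; F=0.4231×25.33=10.7167, v=-26.2640/0.8462=-31.0388

0: F=-7.1556 v=-3.9413
1: F=14.8088 v=15.4201
2: F=3.8670 v=-38.1957
3: F=15.3304 v=-24.5093
4: F=10.7167 v=-31.0388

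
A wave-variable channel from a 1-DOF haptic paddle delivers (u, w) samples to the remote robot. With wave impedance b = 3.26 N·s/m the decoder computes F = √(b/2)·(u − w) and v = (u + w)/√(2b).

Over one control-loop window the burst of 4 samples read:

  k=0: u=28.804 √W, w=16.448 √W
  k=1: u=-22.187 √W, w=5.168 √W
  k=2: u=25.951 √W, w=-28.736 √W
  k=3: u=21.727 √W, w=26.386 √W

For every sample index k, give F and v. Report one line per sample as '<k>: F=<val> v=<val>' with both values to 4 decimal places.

0: F=15.7751 v=17.7221
1: F=-34.9245 v=-6.6652
2: F=69.8197 v=-1.0907
3: F=-5.9482 v=18.8425

k=0: u−w=12.3560, u+w=45.2520; √(b/2)=1.2767, √(2b)=2.5534; F=1.2767×12.356=15.7751, v=45.2520/2.5534=17.7221
k=1: u−w=-27.3550, u+w=-17.0190; √(b/2)=1.2767, √(2b)=2.5534; F=1.2767×(-27.355)=-34.9245, v=-17.0190/2.5534=-6.6652
k=2: u−w=54.6870, u+w=-2.7850; √(b/2)=1.2767, √(2b)=2.5534; F=1.2767×54.687=69.8197, v=-2.7850/2.5534=-1.0907
k=3: u−w=-4.6590, u+w=48.1130; √(b/2)=1.2767, √(2b)=2.5534; F=1.2767×(-4.659)=-5.9482, v=48.1130/2.5534=18.8425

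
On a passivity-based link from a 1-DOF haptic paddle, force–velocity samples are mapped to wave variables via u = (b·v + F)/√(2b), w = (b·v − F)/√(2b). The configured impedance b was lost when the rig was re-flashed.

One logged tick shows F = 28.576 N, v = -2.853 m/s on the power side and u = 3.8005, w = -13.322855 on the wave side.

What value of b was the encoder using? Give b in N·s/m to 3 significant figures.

u + w = -9.522355;  u + w = √(2b)·v, so √(2b) = -9.522355/(-2.853) = 3.337664.
b = (√(2b))²/2 = 11.140000/2 = 5.570000.
(Check via u − w = 2F/√(2b): u − w = 17.123355, 2F/√(2b) = 17.123354.)

b = 5.57 N·s/m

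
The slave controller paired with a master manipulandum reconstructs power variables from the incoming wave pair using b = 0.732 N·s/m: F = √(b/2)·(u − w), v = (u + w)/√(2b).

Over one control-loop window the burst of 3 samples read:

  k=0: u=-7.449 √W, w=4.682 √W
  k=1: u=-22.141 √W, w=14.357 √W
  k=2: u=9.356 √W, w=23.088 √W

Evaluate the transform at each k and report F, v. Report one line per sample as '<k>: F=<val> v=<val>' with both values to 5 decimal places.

k=0: u−w=-12.13100, u+w=-2.76700; √(b/2)=0.60498, √(2b)=1.20996; F=0.60498×(-12.131)=-7.33900, v=-2.76700/1.20996=-2.28685
k=1: u−w=-36.49800, u+w=-7.78400; √(b/2)=0.60498, √(2b)=1.20996; F=0.60498×(-36.498)=-22.08054, v=-7.78400/1.20996=-6.43328
k=2: u−w=-13.73200, u+w=32.44400; √(b/2)=0.60498, √(2b)=1.20996; F=0.60498×(-13.732)=-8.30758, v=32.44400/1.20996=26.81414

0: F=-7.33900 v=-2.28685
1: F=-22.08054 v=-6.43328
2: F=-8.30758 v=26.81414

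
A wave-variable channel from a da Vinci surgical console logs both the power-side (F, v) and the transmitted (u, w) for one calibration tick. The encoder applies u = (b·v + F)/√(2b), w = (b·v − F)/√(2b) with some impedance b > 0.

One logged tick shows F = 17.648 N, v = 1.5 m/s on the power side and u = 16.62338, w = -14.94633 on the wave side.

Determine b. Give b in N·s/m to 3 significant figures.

u + w = 1.67705;  u + w = √(2b)·v, so √(2b) = 1.67705/1.5 = 1.11803.
b = (√(2b))²/2 = 1.25000/2 = 0.62500.
(Check via u − w = 2F/√(2b): u − w = 31.56971, 2F/√(2b) = 31.56972.)

b = 0.625 N·s/m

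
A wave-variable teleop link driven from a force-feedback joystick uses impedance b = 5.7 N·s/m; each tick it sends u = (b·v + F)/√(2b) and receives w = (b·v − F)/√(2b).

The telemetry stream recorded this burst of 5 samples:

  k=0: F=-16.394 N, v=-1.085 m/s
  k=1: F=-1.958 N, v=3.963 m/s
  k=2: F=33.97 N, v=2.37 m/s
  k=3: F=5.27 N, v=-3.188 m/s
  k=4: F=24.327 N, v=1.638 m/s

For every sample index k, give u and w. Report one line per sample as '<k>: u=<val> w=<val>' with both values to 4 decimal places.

k=0: b·v=5.7×(-1.085)=-6.1845; √(2b)=3.3764; u=(-6.1845+(-16.394))/3.3764=-6.6872, w=(-6.1845−(-16.394))/3.3764=3.0238
k=1: b·v=5.7×3.963=22.5891; √(2b)=3.3764; u=(22.5891+(-1.958))/3.3764=6.1104, w=(22.5891−(-1.958))/3.3764=7.2702
k=2: b·v=5.7×2.37=13.5090; √(2b)=3.3764; u=(13.5090+33.97)/3.3764=14.0621, w=(13.5090−33.97)/3.3764=-6.0600
k=3: b·v=5.7×(-3.188)=-18.1716; √(2b)=3.3764; u=(-18.1716+5.27)/3.3764=-3.8211, w=(-18.1716−5.27)/3.3764=-6.9428
k=4: b·v=5.7×1.638=9.3366; √(2b)=3.3764; u=(9.3366+24.327)/3.3764=9.9703, w=(9.3366−24.327)/3.3764=-4.4398

0: u=-6.6872 w=3.0238
1: u=6.1104 w=7.2702
2: u=14.0621 w=-6.0600
3: u=-3.8211 w=-6.9428
4: u=9.9703 w=-4.4398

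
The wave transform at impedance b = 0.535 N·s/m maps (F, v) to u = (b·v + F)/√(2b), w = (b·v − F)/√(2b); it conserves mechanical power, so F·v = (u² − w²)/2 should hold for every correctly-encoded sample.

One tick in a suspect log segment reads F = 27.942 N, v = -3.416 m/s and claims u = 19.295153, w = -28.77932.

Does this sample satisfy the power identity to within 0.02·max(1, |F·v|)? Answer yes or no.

F·v = 27.942×(-3.416) = -95.449872 W.
(u² − w²)/2 = (372.302929 − 828.249260)/2 = -227.973165 W.
|Δ| = 132.523293;  2% of max(1, |F·v|) = 1.908997.

no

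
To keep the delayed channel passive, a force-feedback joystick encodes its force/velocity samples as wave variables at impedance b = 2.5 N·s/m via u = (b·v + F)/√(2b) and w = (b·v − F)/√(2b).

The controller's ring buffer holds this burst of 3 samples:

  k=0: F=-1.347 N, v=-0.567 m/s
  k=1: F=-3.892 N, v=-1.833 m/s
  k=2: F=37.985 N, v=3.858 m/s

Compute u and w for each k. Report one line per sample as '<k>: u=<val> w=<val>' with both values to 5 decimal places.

k=0: b·v=2.5×(-0.567)=-1.41750; √(2b)=2.23607; u=(-1.41750+(-1.347))/2.23607=-1.23632, w=(-1.41750−(-1.347))/2.23607=-0.03153
k=1: b·v=2.5×(-1.833)=-4.58250; √(2b)=2.23607; u=(-4.58250+(-3.892))/2.23607=-3.78991, w=(-4.58250−(-3.892))/2.23607=-0.30880
k=2: b·v=2.5×3.858=9.64500; √(2b)=2.23607; u=(9.64500+37.985)/2.23607=21.30078, w=(9.64500−37.985)/2.23607=-12.67403

0: u=-1.23632 w=-0.03153
1: u=-3.78991 w=-0.30880
2: u=21.30078 w=-12.67403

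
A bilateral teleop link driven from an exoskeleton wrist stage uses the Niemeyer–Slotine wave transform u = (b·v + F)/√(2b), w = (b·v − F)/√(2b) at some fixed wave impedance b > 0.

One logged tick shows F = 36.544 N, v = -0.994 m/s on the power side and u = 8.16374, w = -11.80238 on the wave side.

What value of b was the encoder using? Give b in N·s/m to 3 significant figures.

u + w = -3.63864;  u + w = √(2b)·v, so √(2b) = -3.63864/(-0.994) = 3.66060.
b = (√(2b))²/2 = 13.40002/2 = 6.70001.
(Check via u − w = 2F/√(2b): u − w = 19.96612, 2F/√(2b) = 19.96611.)

b = 6.7 N·s/m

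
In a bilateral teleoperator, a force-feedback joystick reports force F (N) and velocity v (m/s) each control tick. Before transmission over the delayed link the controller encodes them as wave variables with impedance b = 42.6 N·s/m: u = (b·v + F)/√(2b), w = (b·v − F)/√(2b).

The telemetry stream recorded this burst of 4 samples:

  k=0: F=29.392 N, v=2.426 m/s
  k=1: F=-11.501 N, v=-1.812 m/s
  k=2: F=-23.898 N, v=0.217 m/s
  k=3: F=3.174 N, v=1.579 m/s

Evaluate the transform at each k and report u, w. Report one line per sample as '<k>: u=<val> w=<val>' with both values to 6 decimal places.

0: u=14.380723 w=8.012191
1: u=-9.608722 w=-7.116735
2: u=-1.587561 w=3.590555
3: u=7.631253 w=6.943524

k=0: b·v=42.6×2.426=103.347600; √(2b)=9.230385; u=(103.347600+29.392)/9.230385=14.380723, w=(103.347600−29.392)/9.230385=8.012191
k=1: b·v=42.6×(-1.812)=-77.191200; √(2b)=9.230385; u=(-77.191200+(-11.501))/9.230385=-9.608722, w=(-77.191200−(-11.501))/9.230385=-7.116735
k=2: b·v=42.6×0.217=9.244200; √(2b)=9.230385; u=(9.244200+(-23.898))/9.230385=-1.587561, w=(9.244200−(-23.898))/9.230385=3.590555
k=3: b·v=42.6×1.579=67.265400; √(2b)=9.230385; u=(67.265400+3.174)/9.230385=7.631253, w=(67.265400−3.174)/9.230385=6.943524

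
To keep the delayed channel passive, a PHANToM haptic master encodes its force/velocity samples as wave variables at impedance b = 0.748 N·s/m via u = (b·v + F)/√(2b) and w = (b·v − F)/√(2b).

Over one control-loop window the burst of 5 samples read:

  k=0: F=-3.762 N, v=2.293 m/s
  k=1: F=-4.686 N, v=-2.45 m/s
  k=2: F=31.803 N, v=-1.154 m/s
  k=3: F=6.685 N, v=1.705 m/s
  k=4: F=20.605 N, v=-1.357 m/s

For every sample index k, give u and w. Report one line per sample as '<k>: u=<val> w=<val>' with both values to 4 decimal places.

k=0: b·v=0.748×2.293=1.7152; √(2b)=1.2231; u=(1.7152+(-3.762))/1.2231=-1.6735, w=(1.7152−(-3.762))/1.2231=4.4781
k=1: b·v=0.748×(-2.45)=-1.8326; √(2b)=1.2231; u=(-1.8326+(-4.686))/1.2231=-5.3295, w=(-1.8326−(-4.686))/1.2231=2.3329
k=2: b·v=0.748×(-1.154)=-0.8632; √(2b)=1.2231; u=(-0.8632+31.803)/1.2231=25.2960, w=(-0.8632−31.803)/1.2231=-26.7075
k=3: b·v=0.748×1.705=1.2753; √(2b)=1.2231; u=(1.2753+6.685)/1.2231=6.5083, w=(1.2753−6.685)/1.2231=-4.4229
k=4: b·v=0.748×(-1.357)=-1.0150; √(2b)=1.2231; u=(-1.0150+20.605)/1.2231=16.0165, w=(-1.0150−20.605)/1.2231=-17.6763

0: u=-1.6735 w=4.4781
1: u=-5.3295 w=2.3329
2: u=25.2960 w=-26.7075
3: u=6.5083 w=-4.4229
4: u=16.0165 w=-17.6763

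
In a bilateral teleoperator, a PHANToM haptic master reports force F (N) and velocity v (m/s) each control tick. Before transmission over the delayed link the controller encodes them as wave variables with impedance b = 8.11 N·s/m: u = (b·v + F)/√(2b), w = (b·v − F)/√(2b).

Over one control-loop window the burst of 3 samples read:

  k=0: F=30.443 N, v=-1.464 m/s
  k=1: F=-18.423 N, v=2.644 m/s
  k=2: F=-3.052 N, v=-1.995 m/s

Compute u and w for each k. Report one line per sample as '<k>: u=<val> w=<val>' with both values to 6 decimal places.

0: u=4.610898 w=-10.507021
1: u=0.749823 w=9.898639
2: u=-4.775145 w=-3.259530

k=0: b·v=8.11×(-1.464)=-11.873040; √(2b)=4.027406; u=(-11.873040+30.443)/4.027406=4.610898, w=(-11.873040−30.443)/4.027406=-10.507021
k=1: b·v=8.11×2.644=21.442840; √(2b)=4.027406; u=(21.442840+(-18.423))/4.027406=0.749823, w=(21.442840−(-18.423))/4.027406=9.898639
k=2: b·v=8.11×(-1.995)=-16.179450; √(2b)=4.027406; u=(-16.179450+(-3.052))/4.027406=-4.775145, w=(-16.179450−(-3.052))/4.027406=-3.259530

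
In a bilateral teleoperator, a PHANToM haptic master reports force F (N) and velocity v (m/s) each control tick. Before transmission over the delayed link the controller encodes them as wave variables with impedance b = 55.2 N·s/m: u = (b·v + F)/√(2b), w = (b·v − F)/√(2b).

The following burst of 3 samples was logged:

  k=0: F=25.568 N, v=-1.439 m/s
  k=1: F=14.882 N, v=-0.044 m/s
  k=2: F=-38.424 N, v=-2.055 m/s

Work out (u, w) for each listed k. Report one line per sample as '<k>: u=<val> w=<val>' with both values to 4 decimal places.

k=0: b·v=55.2×(-1.439)=-79.4328; √(2b)=10.5071; u=(-79.4328+25.568)/10.5071=-5.1265, w=(-79.4328−25.568)/10.5071=-9.9933
k=1: b·v=55.2×(-0.044)=-2.4288; √(2b)=10.5071; u=(-2.4288+14.882)/10.5071=1.1852, w=(-2.4288−14.882)/10.5071=-1.6475
k=2: b·v=55.2×(-2.055)=-113.4360; √(2b)=10.5071; u=(-113.4360+(-38.424))/10.5071=-14.4530, w=(-113.4360−(-38.424))/10.5071=-7.1391

0: u=-5.1265 w=-9.9933
1: u=1.1852 w=-1.6475
2: u=-14.4530 w=-7.1391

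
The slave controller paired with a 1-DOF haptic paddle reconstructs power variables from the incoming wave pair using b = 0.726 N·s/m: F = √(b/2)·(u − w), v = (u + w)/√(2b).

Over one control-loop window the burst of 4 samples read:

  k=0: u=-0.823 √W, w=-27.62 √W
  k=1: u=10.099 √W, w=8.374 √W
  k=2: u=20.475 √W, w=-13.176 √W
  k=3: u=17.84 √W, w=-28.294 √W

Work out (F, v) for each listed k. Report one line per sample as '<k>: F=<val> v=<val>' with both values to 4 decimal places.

k=0: u−w=26.7970, u+w=-28.4430; √(b/2)=0.6025, √(2b)=1.2050; F=0.6025×26.797=16.1451, v=-28.4430/1.2050=-23.6044
k=1: u−w=1.7250, u+w=18.4730; √(b/2)=0.6025, √(2b)=1.2050; F=0.6025×1.725=1.0393, v=18.4730/1.2050=15.3304
k=2: u−w=33.6510, u+w=7.2990; √(b/2)=0.6025, √(2b)=1.2050; F=0.6025×33.651=20.2746, v=7.2990/1.2050=6.0573
k=3: u−w=46.1340, u+w=-10.4540; √(b/2)=0.6025, √(2b)=1.2050; F=0.6025×46.134=27.7955, v=-10.4540/1.2050=-8.6756

0: F=16.1451 v=-23.6044
1: F=1.0393 v=15.3304
2: F=20.2746 v=6.0573
3: F=27.7955 v=-8.6756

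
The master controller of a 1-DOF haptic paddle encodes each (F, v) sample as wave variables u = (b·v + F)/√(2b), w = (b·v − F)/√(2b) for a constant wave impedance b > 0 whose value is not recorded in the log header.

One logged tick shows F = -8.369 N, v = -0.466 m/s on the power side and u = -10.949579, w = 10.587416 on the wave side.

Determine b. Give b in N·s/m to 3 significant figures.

b = 0.302 N·s/m

u + w = -0.362163;  u + w = √(2b)·v, so √(2b) = -0.362163/(-0.466) = 0.777174.
b = (√(2b))²/2 = 0.603999/2 = 0.302000.
(Check via u − w = 2F/√(2b): u − w = -21.536995, 2F/√(2b) = -21.537010.)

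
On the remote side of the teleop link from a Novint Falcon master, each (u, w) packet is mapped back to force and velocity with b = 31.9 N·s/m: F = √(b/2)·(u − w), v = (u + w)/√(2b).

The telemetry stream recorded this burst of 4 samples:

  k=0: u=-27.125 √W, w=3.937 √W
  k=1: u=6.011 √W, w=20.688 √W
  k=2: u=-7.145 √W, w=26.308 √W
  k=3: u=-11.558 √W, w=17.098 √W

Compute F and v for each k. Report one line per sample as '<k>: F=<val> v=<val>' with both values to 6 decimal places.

0: F=-124.053711 v=-2.903040
1: F=-58.616197 v=3.342602
2: F=-133.602755 v=2.399127
3: F=-114.444760 v=0.693585

k=0: u−w=-31.062000, u+w=-23.188000; √(b/2)=3.993745, √(2b)=7.987490; F=3.993745×(-31.062)=-124.053711, v=-23.188000/7.987490=-2.903040
k=1: u−w=-14.677000, u+w=26.699000; √(b/2)=3.993745, √(2b)=7.987490; F=3.993745×(-14.677)=-58.616197, v=26.699000/7.987490=3.342602
k=2: u−w=-33.453000, u+w=19.163000; √(b/2)=3.993745, √(2b)=7.987490; F=3.993745×(-33.453)=-133.602755, v=19.163000/7.987490=2.399127
k=3: u−w=-28.656000, u+w=5.540000; √(b/2)=3.993745, √(2b)=7.987490; F=3.993745×(-28.656)=-114.444760, v=5.540000/7.987490=0.693585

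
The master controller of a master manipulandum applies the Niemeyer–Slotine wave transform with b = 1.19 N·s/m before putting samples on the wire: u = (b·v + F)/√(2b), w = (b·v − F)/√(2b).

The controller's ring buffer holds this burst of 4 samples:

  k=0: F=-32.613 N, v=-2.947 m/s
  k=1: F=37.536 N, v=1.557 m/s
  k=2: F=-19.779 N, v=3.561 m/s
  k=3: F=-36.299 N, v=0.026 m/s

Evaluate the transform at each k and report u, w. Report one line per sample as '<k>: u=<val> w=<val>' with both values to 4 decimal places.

0: u=-23.4131 w=18.8667
1: u=25.5320 w=-23.1300
2: u=-10.0740 w=15.5676
3: u=-23.5091 w=23.5492

k=0: b·v=1.19×(-2.947)=-3.5069; √(2b)=1.5427; u=(-3.5069+(-32.613))/1.5427=-23.4131, w=(-3.5069−(-32.613))/1.5427=18.8667
k=1: b·v=1.19×1.557=1.8528; √(2b)=1.5427; u=(1.8528+37.536)/1.5427=25.5320, w=(1.8528−37.536)/1.5427=-23.1300
k=2: b·v=1.19×3.561=4.2376; √(2b)=1.5427; u=(4.2376+(-19.779))/1.5427=-10.0740, w=(4.2376−(-19.779))/1.5427=15.5676
k=3: b·v=1.19×0.026=0.0309; √(2b)=1.5427; u=(0.0309+(-36.299))/1.5427=-23.5091, w=(0.0309−(-36.299))/1.5427=23.5492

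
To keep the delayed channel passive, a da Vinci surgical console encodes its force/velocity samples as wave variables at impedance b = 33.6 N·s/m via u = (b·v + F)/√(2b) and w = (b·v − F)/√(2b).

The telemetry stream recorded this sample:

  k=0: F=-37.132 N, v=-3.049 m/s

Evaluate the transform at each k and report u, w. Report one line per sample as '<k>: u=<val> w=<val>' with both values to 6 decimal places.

0: u=-17.026821 w=-7.967541

k=0: b·v=33.6×(-3.049)=-102.446400; √(2b)=8.197561; u=(-102.446400+(-37.132))/8.197561=-17.026821, w=(-102.446400−(-37.132))/8.197561=-7.967541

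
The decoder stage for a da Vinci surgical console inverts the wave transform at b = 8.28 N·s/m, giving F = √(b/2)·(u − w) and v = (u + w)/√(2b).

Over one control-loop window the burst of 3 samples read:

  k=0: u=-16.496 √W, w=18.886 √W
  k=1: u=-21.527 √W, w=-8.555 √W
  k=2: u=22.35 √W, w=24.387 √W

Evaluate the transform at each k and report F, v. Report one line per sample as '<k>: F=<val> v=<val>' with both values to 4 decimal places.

k=0: u−w=-35.3820, u+w=2.3900; √(b/2)=2.0347, √(2b)=4.0694; F=2.0347×(-35.382)=-71.9917, v=2.3900/4.0694=0.5873
k=1: u−w=-12.9720, u+w=-30.0820; √(b/2)=2.0347, √(2b)=4.0694; F=2.0347×(-12.972)=-26.3941, v=-30.0820/4.0694=-7.3922
k=2: u−w=-2.0370, u+w=46.7370; √(b/2)=2.0347, √(2b)=4.0694; F=2.0347×(-2.037)=-4.1447, v=46.7370/4.0694=11.4850

0: F=-71.9917 v=0.5873
1: F=-26.3941 v=-7.3922
2: F=-4.1447 v=11.4850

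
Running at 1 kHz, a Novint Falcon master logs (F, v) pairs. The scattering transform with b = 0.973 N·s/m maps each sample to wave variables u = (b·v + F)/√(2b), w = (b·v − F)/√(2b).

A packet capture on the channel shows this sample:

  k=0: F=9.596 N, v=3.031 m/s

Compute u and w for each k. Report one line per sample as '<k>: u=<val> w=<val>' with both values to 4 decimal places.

k=0: b·v=0.973×3.031=2.9492; √(2b)=1.3950; u=(2.9492+9.596)/1.3950=8.9930, w=(2.9492−9.596)/1.3950=-4.7648

0: u=8.9930 w=-4.7648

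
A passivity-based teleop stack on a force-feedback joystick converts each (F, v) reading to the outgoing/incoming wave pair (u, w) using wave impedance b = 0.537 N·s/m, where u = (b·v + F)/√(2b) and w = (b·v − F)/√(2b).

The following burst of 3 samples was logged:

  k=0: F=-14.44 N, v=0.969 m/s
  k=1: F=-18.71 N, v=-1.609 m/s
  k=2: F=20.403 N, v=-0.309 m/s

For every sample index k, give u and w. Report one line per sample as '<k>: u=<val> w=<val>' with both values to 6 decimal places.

k=0: b·v=0.537×0.969=0.520353; √(2b)=1.036340; u=(0.520353+(-14.44))/1.036340=-13.431548, w=(0.520353−(-14.44))/1.036340=14.435762
k=1: b·v=0.537×(-1.609)=-0.864033; √(2b)=1.036340; u=(-0.864033+(-18.71))/1.036340=-18.887661, w=(-0.864033−(-18.71))/1.036340=17.220190
k=2: b·v=0.537×(-0.309)=-0.165933; √(2b)=1.036340; u=(-0.165933+20.403)/1.036340=19.527445, w=(-0.165933−20.403)/1.036340=-19.847674

0: u=-13.431548 w=14.435762
1: u=-18.887661 w=17.220190
2: u=19.527445 w=-19.847674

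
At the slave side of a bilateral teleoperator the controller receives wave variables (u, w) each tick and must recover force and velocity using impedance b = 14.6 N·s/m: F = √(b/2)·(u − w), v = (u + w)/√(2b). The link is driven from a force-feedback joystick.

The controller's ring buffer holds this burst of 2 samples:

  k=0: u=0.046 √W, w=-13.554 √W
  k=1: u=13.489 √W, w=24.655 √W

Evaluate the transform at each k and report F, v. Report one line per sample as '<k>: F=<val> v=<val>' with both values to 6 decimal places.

k=0: u−w=13.600000, u+w=-13.508000; √(b/2)=2.701851, √(2b)=5.403702; F=2.701851×13.6=36.745177, v=-13.508000/5.403702=-2.499768
k=1: u−w=-11.166000, u+w=38.144000; √(b/2)=2.701851, √(2b)=5.403702; F=2.701851×(-11.166)=-30.168871, v=38.144000/5.403702=7.058864

0: F=36.745177 v=-2.499768
1: F=-30.168871 v=7.058864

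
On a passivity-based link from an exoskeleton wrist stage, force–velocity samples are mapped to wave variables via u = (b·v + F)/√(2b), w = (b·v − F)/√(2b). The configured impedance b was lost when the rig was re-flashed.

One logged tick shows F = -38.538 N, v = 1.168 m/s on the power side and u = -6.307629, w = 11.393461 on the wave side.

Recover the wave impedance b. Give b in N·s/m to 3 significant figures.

u + w = 5.085832;  u + w = √(2b)·v, so √(2b) = 5.085832/1.168 = 4.354308.
b = (√(2b))²/2 = 18.960000/2 = 9.480000.
(Check via u − w = 2F/√(2b): u − w = -17.701090, 2F/√(2b) = -17.701090.)

b = 9.48 N·s/m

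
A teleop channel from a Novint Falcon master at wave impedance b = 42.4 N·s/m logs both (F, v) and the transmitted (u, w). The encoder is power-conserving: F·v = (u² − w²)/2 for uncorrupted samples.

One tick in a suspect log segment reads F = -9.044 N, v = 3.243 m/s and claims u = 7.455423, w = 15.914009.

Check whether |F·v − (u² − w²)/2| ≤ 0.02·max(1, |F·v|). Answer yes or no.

no

F·v = (-9.044)×3.243 = -29.329692 W.
(u² − w²)/2 = (55.583332 − 253.255682)/2 = -98.836175 W.
|Δ| = 69.506483;  2% of max(1, |F·v|) = 0.586594.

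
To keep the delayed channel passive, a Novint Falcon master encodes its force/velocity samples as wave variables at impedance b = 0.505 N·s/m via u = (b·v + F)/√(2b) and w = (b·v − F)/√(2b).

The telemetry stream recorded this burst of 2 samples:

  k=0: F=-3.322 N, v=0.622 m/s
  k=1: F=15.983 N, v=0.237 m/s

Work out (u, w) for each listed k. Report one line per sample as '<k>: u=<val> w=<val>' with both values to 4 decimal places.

0: u=-2.9930 w=3.6181
1: u=16.0228 w=-15.7846

k=0: b·v=0.505×0.622=0.3141; √(2b)=1.0050; u=(0.3141+(-3.322))/1.0050=-2.9930, w=(0.3141−(-3.322))/1.0050=3.6181
k=1: b·v=0.505×0.237=0.1197; √(2b)=1.0050; u=(0.1197+15.983)/1.0050=16.0228, w=(0.1197−15.983)/1.0050=-15.7846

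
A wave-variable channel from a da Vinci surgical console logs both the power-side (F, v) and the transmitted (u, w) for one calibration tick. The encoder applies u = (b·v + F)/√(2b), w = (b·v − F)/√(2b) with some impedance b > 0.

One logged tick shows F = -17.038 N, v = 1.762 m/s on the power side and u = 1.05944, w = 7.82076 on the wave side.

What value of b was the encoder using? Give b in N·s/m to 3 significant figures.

b = 12.7 N·s/m

u + w = 8.88020;  u + w = √(2b)·v, so √(2b) = 8.88020/1.762 = 5.03984.
b = (√(2b))²/2 = 25.40000/2 = 12.70000.
(Check via u − w = 2F/√(2b): u − w = -6.76132, 2F/√(2b) = -6.76132.)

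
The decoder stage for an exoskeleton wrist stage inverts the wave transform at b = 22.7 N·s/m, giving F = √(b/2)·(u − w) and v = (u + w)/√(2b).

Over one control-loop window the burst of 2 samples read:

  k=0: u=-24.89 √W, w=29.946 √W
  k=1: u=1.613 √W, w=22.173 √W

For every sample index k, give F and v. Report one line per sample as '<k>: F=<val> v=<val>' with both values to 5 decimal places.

0: F=-184.74117 v=0.75038
1: F=-69.26615 v=3.53015

k=0: u−w=-54.83600, u+w=5.05600; √(b/2)=3.36898, √(2b)=6.73795; F=3.36898×(-54.836)=-184.74117, v=5.05600/6.73795=0.75038
k=1: u−w=-20.56000, u+w=23.78600; √(b/2)=3.36898, √(2b)=6.73795; F=3.36898×(-20.56)=-69.26615, v=23.78600/6.73795=3.53015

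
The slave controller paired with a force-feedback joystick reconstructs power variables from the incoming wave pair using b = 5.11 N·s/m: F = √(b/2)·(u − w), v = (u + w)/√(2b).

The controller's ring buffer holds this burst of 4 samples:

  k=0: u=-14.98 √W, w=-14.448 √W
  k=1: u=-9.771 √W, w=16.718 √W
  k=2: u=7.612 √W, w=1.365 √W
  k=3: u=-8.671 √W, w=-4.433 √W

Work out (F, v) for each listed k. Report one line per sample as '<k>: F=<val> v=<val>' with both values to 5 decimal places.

0: F=-0.85037 v=-9.20524
1: F=-42.34099 v=2.17306
2: F=9.98543 v=2.80806
3: F=-6.77417 v=-4.09900

k=0: u−w=-0.53200, u+w=-29.42800; √(b/2)=1.59844, √(2b)=3.19687; F=1.59844×(-0.532)=-0.85037, v=-29.42800/3.19687=-9.20524
k=1: u−w=-26.48900, u+w=6.94700; √(b/2)=1.59844, √(2b)=3.19687; F=1.59844×(-26.489)=-42.34099, v=6.94700/3.19687=2.17306
k=2: u−w=6.24700, u+w=8.97700; √(b/2)=1.59844, √(2b)=3.19687; F=1.59844×6.247=9.98543, v=8.97700/3.19687=2.80806
k=3: u−w=-4.23800, u+w=-13.10400; √(b/2)=1.59844, √(2b)=3.19687; F=1.59844×(-4.238)=-6.77417, v=-13.10400/3.19687=-4.09900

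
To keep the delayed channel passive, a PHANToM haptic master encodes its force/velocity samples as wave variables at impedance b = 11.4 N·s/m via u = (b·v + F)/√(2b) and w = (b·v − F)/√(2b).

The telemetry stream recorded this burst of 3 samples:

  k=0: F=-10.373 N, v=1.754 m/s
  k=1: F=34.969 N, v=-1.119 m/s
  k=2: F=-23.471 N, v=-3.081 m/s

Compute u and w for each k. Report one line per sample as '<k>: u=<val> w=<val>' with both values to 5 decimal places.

0: u=2.01523 w=6.36000
1: u=4.65188 w=-9.99503
2: u=-12.27125 w=-2.44033

k=0: b·v=11.4×1.754=19.99560; √(2b)=4.77493; u=(19.99560+(-10.373))/4.77493=2.01523, w=(19.99560−(-10.373))/4.77493=6.36000
k=1: b·v=11.4×(-1.119)=-12.75660; √(2b)=4.77493; u=(-12.75660+34.969)/4.77493=4.65188, w=(-12.75660−34.969)/4.77493=-9.99503
k=2: b·v=11.4×(-3.081)=-35.12340; √(2b)=4.77493; u=(-35.12340+(-23.471))/4.77493=-12.27125, w=(-35.12340−(-23.471))/4.77493=-2.44033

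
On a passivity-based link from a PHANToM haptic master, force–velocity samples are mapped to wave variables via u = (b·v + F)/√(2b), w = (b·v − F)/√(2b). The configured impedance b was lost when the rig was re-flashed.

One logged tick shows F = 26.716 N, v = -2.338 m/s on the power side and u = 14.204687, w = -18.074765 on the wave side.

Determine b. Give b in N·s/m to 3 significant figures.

u + w = -3.870078;  u + w = √(2b)·v, so √(2b) = -3.870078/(-2.338) = 1.655294.
b = (√(2b))²/2 = 2.739999/2 = 1.370000.
(Check via u − w = 2F/√(2b): u − w = 32.279452, 2F/√(2b) = 32.279457.)

b = 1.37 N·s/m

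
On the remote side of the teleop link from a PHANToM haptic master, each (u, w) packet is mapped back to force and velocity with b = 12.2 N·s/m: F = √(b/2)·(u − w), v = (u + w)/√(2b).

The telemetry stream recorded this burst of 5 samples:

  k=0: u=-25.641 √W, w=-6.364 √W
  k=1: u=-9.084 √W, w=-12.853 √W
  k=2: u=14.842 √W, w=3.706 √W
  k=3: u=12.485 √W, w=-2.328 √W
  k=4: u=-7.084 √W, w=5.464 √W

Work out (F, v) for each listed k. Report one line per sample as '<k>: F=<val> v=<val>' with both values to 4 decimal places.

0: F=-47.6107 v=-6.4792
1: F=9.3087 v=-4.4410
2: F=27.5039 v=3.7549
3: F=36.5854 v=2.0562
4: F=-30.9913 v=-0.3280

k=0: u−w=-19.2770, u+w=-32.0050; √(b/2)=2.4698, √(2b)=4.9396; F=2.4698×(-19.277)=-47.6107, v=-32.0050/4.9396=-6.4792
k=1: u−w=3.7690, u+w=-21.9370; √(b/2)=2.4698, √(2b)=4.9396; F=2.4698×3.769=9.3087, v=-21.9370/4.9396=-4.4410
k=2: u−w=11.1360, u+w=18.5480; √(b/2)=2.4698, √(2b)=4.9396; F=2.4698×11.136=27.5039, v=18.5480/4.9396=3.7549
k=3: u−w=14.8130, u+w=10.1570; √(b/2)=2.4698, √(2b)=4.9396; F=2.4698×14.813=36.5854, v=10.1570/4.9396=2.0562
k=4: u−w=-12.5480, u+w=-1.6200; √(b/2)=2.4698, √(2b)=4.9396; F=2.4698×(-12.548)=-30.9913, v=-1.6200/4.9396=-0.3280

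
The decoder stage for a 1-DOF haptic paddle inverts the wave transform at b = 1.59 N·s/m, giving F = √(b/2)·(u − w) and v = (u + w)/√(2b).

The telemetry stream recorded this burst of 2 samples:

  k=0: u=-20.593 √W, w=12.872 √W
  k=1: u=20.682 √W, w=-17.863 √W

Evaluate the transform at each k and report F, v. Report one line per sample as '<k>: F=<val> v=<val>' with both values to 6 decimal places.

k=0: u−w=-33.465000, u+w=-7.721000; √(b/2)=0.891628, √(2b)=1.783255; F=0.891628×(-33.465)=-29.838322, v=-7.721000/1.783255=-4.329722
k=1: u−w=38.545000, u+w=2.819000; √(b/2)=0.891628, √(2b)=1.783255; F=0.891628×38.545=34.367791, v=2.819000/1.783255=1.580817

0: F=-29.838322 v=-4.329722
1: F=34.367791 v=1.580817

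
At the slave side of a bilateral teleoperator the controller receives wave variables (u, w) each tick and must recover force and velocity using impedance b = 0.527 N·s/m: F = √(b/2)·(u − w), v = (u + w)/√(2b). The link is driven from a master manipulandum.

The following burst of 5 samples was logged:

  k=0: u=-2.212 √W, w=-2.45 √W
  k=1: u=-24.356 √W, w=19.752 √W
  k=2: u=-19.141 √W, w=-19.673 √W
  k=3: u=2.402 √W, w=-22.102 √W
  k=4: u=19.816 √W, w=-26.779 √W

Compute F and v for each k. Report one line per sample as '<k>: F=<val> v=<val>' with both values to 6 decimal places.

k=0: u−w=0.238000, u+w=-4.662000; √(b/2)=0.513323, √(2b)=1.026645; F=0.513323×0.238=0.122171, v=-4.662000/1.026645=-4.541005
k=1: u−w=-44.108000, u+w=-4.604000; √(b/2)=0.513323, √(2b)=1.026645; F=0.513323×(-44.108)=-22.641629, v=-4.604000/1.026645=-4.484510
k=2: u−w=0.532000, u+w=-38.814000; √(b/2)=0.513323, √(2b)=1.026645; F=0.513323×0.532=0.273088, v=-38.814000/1.026645=-37.806641
k=3: u−w=24.504000, u+w=-19.700000; √(b/2)=0.513323, √(2b)=1.026645; F=0.513323×24.504=12.578455, v=-19.700000/1.026645=-19.188716
k=4: u−w=46.595000, u+w=-6.963000; √(b/2)=0.513323, √(2b)=1.026645; F=0.513323×46.595=23.918262, v=-6.963000/1.026645=-6.782286

0: F=0.122171 v=-4.541005
1: F=-22.641629 v=-4.484510
2: F=0.273088 v=-37.806641
3: F=12.578455 v=-19.188716
4: F=23.918262 v=-6.782286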